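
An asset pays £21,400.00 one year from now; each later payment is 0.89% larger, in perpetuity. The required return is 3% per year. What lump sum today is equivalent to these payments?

£1,014,218.01

Periodic rate r = 0.03 per year.
Growing perpetuity (Gordon): PV = PMT₁ / (r − g) = 21,400 / (r − 0.0089) = £1,014,218.01.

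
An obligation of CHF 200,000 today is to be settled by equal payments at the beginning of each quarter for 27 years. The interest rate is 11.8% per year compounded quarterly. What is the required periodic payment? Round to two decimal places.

CHF 5,990.23

Level annuity due; solve PV = PMT × [(1 − (1+r)^−n)/r] × (1+r) for PMT.
Periodic rate r = 0.118/4 per quarter; n is counted in quarters.
With n = 108: PMT = 200,000 / ([(1 − (1+r)^−n)/r] × (1+r)) = CHF 5,990.23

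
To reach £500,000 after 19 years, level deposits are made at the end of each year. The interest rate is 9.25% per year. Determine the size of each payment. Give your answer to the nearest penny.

Level ordinary annuity; solve FV = PMT × [((1+r)^n − 1)/r] for PMT.
Periodic rate r = 0.0925 per year.
With n = 19: PMT = 500,000 / ([((1+r)^n − 1)/r]) = £10,582.53

£10,582.53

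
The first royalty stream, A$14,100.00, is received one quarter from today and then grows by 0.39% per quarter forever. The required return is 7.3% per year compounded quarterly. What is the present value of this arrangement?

Periodic rate r = 0.073/4 per quarter.
Growing perpetuity (Gordon): PV = PMT₁ / (r − g) = 14,100 / (r − 0.0039) = A$982,578.40.

A$982,578.40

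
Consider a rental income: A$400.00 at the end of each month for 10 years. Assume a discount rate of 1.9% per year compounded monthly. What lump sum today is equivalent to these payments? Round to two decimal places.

A$43,684.19

This is an ordinary annuity: 120 payments of A$400.00 at the end of each month.
Periodic rate r = 0.019/12 per month; n is counted in months.
PV = PMT × [(1 − (1+r)^−n)/r] = 400 × [1 − (1+r)^−120] / r = A$43,684.19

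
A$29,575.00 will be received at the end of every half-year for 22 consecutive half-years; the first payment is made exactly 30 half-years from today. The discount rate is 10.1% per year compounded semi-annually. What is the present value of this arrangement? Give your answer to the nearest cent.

A$92,857.43

Ordinary annuity of 22 payments, first payment at period 30.
Periodic rate r = 0.101/2 per half-year; n is counted in half-years.
The ordinary-annuity PV formula values the stream one period before the first payment (period 29); discount that back 29 periods:
PV₀ = 29,575 × [1 − (1+r)^−22] / r × (1+r)^−29 = A$92,857.43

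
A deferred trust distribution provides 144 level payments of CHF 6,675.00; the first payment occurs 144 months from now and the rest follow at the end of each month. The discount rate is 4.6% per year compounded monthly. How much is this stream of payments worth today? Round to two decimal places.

CHF 426,790.61

Ordinary annuity of 144 payments, first payment at period 144.
Periodic rate r = 0.046/12 per month; n is counted in months.
The ordinary-annuity PV formula values the stream one period before the first payment (period 143); discount that back 143 periods:
PV₀ = 6,675 × [1 − (1+r)^−144] / r × (1+r)^−143 = CHF 426,790.61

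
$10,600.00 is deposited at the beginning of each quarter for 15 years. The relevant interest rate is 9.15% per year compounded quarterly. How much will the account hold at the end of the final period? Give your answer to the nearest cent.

$1,367,297.71

This is an annuity due: 60 deposits of $10,600.00 at the beginning of each quarter.
Periodic rate r = 0.0915/4 per quarter; n is counted in quarters.
FV = PMT × [((1+r)^n − 1)/r] × (1+r) = 10,600 × [(1+r)^60 − 1] / r × (1+r) = $1,367,297.71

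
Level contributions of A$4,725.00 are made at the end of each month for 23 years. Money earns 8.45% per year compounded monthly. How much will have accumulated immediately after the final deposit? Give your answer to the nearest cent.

This is an ordinary annuity: 276 deposits of A$4,725.00 at the end of each month.
Periodic rate r = 0.0845/12 per month; n is counted in months.
FV = PMT × [((1+r)^n − 1)/r] = 4,725 × [(1+r)^276 − 1] / r = A$3,982,923.46

A$3,982,923.46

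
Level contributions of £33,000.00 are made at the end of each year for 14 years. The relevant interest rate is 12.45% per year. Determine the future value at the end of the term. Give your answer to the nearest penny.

This is an ordinary annuity: 14 deposits of £33,000.00 at the end of each year.
Periodic rate r = 0.1245 per year.
FV = PMT × [((1+r)^n − 1)/r] = 33,000 × [(1+r)^14 − 1] / r = £1,105,117.87

£1,105,117.87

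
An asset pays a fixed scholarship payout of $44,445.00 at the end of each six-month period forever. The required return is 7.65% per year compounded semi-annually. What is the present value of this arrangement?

Periodic rate r = 0.0765/2 per half-year.
Level perpetuity: PV = PMT / r = 44,445 / (0.0765/2) = $1,161,960.78.

$1,161,960.78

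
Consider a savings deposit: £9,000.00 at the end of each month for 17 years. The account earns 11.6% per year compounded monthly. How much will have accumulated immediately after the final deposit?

This is an ordinary annuity: 204 deposits of £9,000.00 at the end of each month.
Periodic rate r = 0.116/12 per month; n is counted in months.
FV = PMT × [((1+r)^n − 1)/r] = 9,000 × [(1+r)^204 − 1] / r = £5,695,425.25

£5,695,425.25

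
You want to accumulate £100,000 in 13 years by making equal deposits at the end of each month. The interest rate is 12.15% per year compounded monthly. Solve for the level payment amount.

Level ordinary annuity; solve FV = PMT × [((1+r)^n − 1)/r] for PMT.
Periodic rate r = 0.1215/12 per month; n is counted in months.
With n = 156: PMT = 100,000 / ([((1+r)^n − 1)/r]) = £265.46

£265.46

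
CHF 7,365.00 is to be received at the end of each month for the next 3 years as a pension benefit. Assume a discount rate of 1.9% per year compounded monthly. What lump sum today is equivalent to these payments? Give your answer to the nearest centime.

CHF 257,526.99

This is an ordinary annuity: 36 payments of CHF 7,365.00 at the end of each month.
Periodic rate r = 0.019/12 per month; n is counted in months.
PV = PMT × [(1 − (1+r)^−n)/r] = 7,365 × [1 − (1+r)^−36] / r = CHF 257,526.99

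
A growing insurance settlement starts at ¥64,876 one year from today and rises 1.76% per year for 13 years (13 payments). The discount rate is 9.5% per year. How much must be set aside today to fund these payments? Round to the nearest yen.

Periodic rate r = 0.095 per year.
Growing ordinary annuity: PV = PMT₁ × [1 − ((1+g)/(1+r))^n] / (r − g) = 64,876 × [1 − ((1+0.0176)/(1+r))^13] / (r − 0.0176) = ¥514,998.

¥514,998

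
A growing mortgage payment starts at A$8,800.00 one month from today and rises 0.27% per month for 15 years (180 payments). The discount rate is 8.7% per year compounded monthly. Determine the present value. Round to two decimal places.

Periodic rate r = 0.087/12 per month; n is counted in months.
Growing ordinary annuity: PV = PMT₁ × [1 − ((1+g)/(1+r))^n] / (r − g) = 8,800 × [1 − ((1+0.0027)/(1+r))^180] / (r − 0.0027) = A$1,077,926.95.

A$1,077,926.95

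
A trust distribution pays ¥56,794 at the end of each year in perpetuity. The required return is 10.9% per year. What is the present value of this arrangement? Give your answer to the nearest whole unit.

¥521,046

Periodic rate r = 0.109 per year.
Level perpetuity: PV = PMT / r = 56,794 / (0.109) = ¥521,046.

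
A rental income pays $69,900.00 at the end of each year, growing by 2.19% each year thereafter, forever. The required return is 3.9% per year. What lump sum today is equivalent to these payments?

Periodic rate r = 0.039 per year.
Growing perpetuity (Gordon): PV = PMT₁ / (r − g) = 69,900 / (r − 0.0219) = $4,087,719.30.

$4,087,719.30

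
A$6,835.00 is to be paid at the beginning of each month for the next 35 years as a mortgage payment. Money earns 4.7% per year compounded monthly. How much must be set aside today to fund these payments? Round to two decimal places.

A$1,412,706.45

This is an annuity due: 420 payments of A$6,835.00 at the beginning of each month.
Periodic rate r = 0.047/12 per month; n is counted in months.
PV = PMT × [(1 − (1+r)^−n)/r] × (1+r) = 6,835 × [1 − (1+r)^−420] / r × (1+r) = A$1,412,706.45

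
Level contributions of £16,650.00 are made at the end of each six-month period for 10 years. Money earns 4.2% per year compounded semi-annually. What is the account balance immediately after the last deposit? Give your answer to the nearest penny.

£408,604.15

This is an ordinary annuity: 20 deposits of £16,650.00 at the end of each six-month period.
Periodic rate r = 0.042/2 per half-year; n is counted in half-years.
FV = PMT × [((1+r)^n − 1)/r] = 16,650 × [(1+r)^20 − 1] / r = £408,604.15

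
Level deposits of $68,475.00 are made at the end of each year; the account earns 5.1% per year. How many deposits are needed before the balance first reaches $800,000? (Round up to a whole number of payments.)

10 payments

Periodic rate r = 0.051 per year.
Ordinary annuity FV: 800,000 = 68,475 × [((1+r)^n − 1)/r].
(1+r)^n = 1 + 800,000 × r / 68,475, so n = ln(1 + 800,000·r/68,475) / ln(1+r) = 9.40.
Round up to a whole number of payments: n = 10.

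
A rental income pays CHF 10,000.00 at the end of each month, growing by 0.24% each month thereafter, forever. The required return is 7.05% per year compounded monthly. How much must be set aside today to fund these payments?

CHF 2,877,697.84

Periodic rate r = 0.0705/12 per month.
Growing perpetuity (Gordon): PV = PMT₁ / (r − g) = 10,000 / (r − 0.0024) = CHF 2,877,697.84.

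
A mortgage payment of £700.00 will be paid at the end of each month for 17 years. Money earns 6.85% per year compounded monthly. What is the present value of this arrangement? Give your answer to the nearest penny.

This is an ordinary annuity: 204 payments of £700.00 at the end of each month.
Periodic rate r = 0.0685/12 per month; n is counted in months.
PV = PMT × [(1 − (1+r)^−n)/r] = 700 × [1 − (1+r)^−204] / r = £84,231.31

£84,231.31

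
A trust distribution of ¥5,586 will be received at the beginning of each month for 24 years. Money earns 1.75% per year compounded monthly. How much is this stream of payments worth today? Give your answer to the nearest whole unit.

¥1,314,792

This is an annuity due: 288 payments of ¥5,586 at the beginning of each month.
Periodic rate r = 0.0175/12 per month; n is counted in months.
PV = PMT × [(1 − (1+r)^−n)/r] × (1+r) = 5,586 × [1 − (1+r)^−288] / r × (1+r) = ¥1,314,792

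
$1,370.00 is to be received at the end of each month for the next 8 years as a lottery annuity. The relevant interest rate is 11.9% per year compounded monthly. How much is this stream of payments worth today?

This is an ordinary annuity: 96 payments of $1,370.00 at the end of each month.
Periodic rate r = 0.119/12 per month; n is counted in months.
PV = PMT × [(1 − (1+r)^−n)/r] = 1,370 × [1 − (1+r)^−96] / r = $84,578.62

$84,578.62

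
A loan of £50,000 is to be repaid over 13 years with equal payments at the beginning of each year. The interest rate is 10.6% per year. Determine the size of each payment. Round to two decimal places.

Level annuity due; solve PV = PMT × [(1 − (1+r)^−n)/r] × (1+r) for PMT.
Periodic rate r = 0.106 per year.
With n = 13: PMT = 50,000 / ([(1 − (1+r)^−n)/r] × (1+r)) = £6,563.43

£6,563.43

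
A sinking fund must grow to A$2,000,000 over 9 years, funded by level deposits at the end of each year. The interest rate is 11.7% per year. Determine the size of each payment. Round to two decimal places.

A$137,087.46

Level ordinary annuity; solve FV = PMT × [((1+r)^n − 1)/r] for PMT.
Periodic rate r = 0.117 per year.
With n = 9: PMT = 2,000,000 / ([((1+r)^n − 1)/r]) = A$137,087.46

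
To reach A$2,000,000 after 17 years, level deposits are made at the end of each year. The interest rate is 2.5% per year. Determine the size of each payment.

Level ordinary annuity; solve FV = PMT × [((1+r)^n − 1)/r] for PMT.
Periodic rate r = 0.025 per year.
With n = 17: PMT = 2,000,000 / ([((1+r)^n − 1)/r]) = A$95,855.54

A$95,855.54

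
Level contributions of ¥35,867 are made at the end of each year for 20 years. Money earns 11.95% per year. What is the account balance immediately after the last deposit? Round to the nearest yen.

¥2,569,377

This is an ordinary annuity: 20 deposits of ¥35,867 at the end of each year.
Periodic rate r = 0.1195 per year.
FV = PMT × [((1+r)^n − 1)/r] = 35,867 × [(1+r)^20 − 1] / r = ¥2,569,377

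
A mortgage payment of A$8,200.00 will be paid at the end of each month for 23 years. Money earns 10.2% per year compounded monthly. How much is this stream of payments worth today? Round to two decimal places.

This is an ordinary annuity: 276 payments of A$8,200.00 at the end of each month.
Periodic rate r = 0.102/12 per month; n is counted in months.
PV = PMT × [(1 − (1+r)^−n)/r] = 8,200 × [1 − (1+r)^−276] / r = A$871,413.58

A$871,413.58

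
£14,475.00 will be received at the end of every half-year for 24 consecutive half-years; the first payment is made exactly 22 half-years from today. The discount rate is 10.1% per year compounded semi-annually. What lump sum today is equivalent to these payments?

Ordinary annuity of 24 payments, first payment at period 22.
Periodic rate r = 0.101/2 per half-year; n is counted in half-years.
The ordinary-annuity PV formula values the stream one period before the first payment (period 21); discount that back 21 periods:
PV₀ = 14,475 × [1 − (1+r)^−24] / r × (1+r)^−21 = £70,636.33

£70,636.33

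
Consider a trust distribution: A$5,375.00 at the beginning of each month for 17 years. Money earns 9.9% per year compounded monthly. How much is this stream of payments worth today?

This is an annuity due: 204 payments of A$5,375.00 at the beginning of each month.
Periodic rate r = 0.099/12 per month; n is counted in months.
PV = PMT × [(1 − (1+r)^−n)/r] × (1+r) = 5,375 × [1 − (1+r)^−204] / r × (1+r) = A$533,983.98

A$533,983.98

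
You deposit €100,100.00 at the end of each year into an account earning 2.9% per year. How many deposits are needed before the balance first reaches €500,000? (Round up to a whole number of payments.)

5 payments

Periodic rate r = 0.029 per year.
Ordinary annuity FV: 500,000 = 100,100 × [((1+r)^n − 1)/r].
(1+r)^n = 1 + 500,000 × r / 100,100, so n = ln(1 + 500,000·r/100,100) / ln(1+r) = 4.73.
Round up to a whole number of payments: n = 5.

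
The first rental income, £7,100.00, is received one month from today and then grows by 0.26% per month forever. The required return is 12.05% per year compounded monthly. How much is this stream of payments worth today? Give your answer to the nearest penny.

£954,087.35

Periodic rate r = 0.1205/12 per month.
Growing perpetuity (Gordon): PV = PMT₁ / (r − g) = 7,100 / (r − 0.0026) = £954,087.35.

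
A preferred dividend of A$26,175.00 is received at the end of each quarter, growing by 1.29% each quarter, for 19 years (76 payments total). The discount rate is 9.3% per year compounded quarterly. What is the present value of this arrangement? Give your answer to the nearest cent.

Periodic rate r = 0.093/4 per quarter; n is counted in quarters.
Growing ordinary annuity: PV = PMT₁ × [1 − ((1+g)/(1+r))^n] / (r − g) = 26,175 × [1 − ((1+0.0129)/(1+r))^76] / (r − 0.0129) = A$1,361,120.91.

A$1,361,120.91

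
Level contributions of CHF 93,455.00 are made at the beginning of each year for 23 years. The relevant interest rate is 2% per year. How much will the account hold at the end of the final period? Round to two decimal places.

This is an annuity due: 23 deposits of CHF 93,455.00 at the beginning of each year.
Periodic rate r = 0.02 per year.
FV = PMT × [((1+r)^n − 1)/r] × (1+r) = 93,455 × [(1+r)^23 − 1] / r × (1+r) = CHF 2,749,620.16

CHF 2,749,620.16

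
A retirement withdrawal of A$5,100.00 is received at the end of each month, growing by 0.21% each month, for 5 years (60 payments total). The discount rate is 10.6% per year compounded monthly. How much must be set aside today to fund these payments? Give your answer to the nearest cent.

Periodic rate r = 0.106/12 per month; n is counted in months.
Growing ordinary annuity: PV = PMT₁ × [1 − ((1+g)/(1+r))^n] / (r − g) = 5,100 × [1 − ((1+0.0021)/(1+r))^60] / (r − 0.0021) = A$250,623.68.

A$250,623.68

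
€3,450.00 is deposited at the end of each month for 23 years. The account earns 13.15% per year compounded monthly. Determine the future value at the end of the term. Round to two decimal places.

€6,059,777.64

This is an ordinary annuity: 276 deposits of €3,450.00 at the end of each month.
Periodic rate r = 0.1315/12 per month; n is counted in months.
FV = PMT × [((1+r)^n − 1)/r] = 3,450 × [(1+r)^276 − 1] / r = €6,059,777.64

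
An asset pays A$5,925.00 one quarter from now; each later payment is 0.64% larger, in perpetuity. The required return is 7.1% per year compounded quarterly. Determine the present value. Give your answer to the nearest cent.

Periodic rate r = 0.071/4 per quarter.
Growing perpetuity (Gordon): PV = PMT₁ / (r − g) = 5,925 / (r − 0.0064) = A$522,026.43.

A$522,026.43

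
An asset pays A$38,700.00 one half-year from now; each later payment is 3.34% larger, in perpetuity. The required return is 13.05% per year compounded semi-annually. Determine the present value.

Periodic rate r = 0.1305/2 per half-year.
Growing perpetuity (Gordon): PV = PMT₁ / (r − g) = 38,700 / (r − 0.0334) = A$1,215,070.64.

A$1,215,070.64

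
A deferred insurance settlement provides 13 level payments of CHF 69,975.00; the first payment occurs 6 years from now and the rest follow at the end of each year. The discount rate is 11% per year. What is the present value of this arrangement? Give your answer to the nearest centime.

CHF 280,300.23

Ordinary annuity of 13 payments, first payment at period 6.
Periodic rate r = 0.11 per year.
The ordinary-annuity PV formula values the stream one period before the first payment (period 5); discount that back 5 periods:
PV₀ = 69,975 × [1 − (1+r)^−13] / r × (1+r)^−5 = CHF 280,300.23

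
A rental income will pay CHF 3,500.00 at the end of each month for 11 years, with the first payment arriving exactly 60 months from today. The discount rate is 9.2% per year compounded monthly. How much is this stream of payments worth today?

CHF 184,760.46

Ordinary annuity of 132 payments, first payment at period 60.
Periodic rate r = 0.092/12 per month; n is counted in months.
The ordinary-annuity PV formula values the stream one period before the first payment (period 59); discount that back 59 periods:
PV₀ = 3,500 × [1 − (1+r)^−132] / r × (1+r)^−59 = CHF 184,760.46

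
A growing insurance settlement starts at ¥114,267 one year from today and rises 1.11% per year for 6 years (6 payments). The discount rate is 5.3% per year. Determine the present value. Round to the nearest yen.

¥589,660

Periodic rate r = 0.053 per year.
Growing ordinary annuity: PV = PMT₁ × [1 − ((1+g)/(1+r))^n] / (r − g) = 114,267 × [1 − ((1+0.0111)/(1+r))^6] / (r − 0.0111) = ¥589,660.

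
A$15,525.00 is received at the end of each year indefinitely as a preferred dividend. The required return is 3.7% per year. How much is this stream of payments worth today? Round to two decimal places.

Periodic rate r = 0.037 per year.
Level perpetuity: PV = PMT / r = 15,525 / (0.037) = A$419,594.59.

A$419,594.59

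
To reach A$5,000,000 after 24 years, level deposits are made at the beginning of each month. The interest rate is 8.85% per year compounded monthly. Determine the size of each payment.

Level annuity due; solve FV = PMT × [((1+r)^n − 1)/r] × (1+r) for PMT.
Periodic rate r = 0.0885/12 per month; n is counted in months.
With n = 288: PMT = 5,000,000 / ([((1+r)^n − 1)/r] × (1+r)) = A$5,014.67

A$5,014.67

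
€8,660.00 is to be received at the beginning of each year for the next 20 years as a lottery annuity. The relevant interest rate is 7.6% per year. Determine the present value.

€94,275.77

This is an annuity due: 20 payments of €8,660.00 at the beginning of each year.
Periodic rate r = 0.076 per year.
PV = PMT × [(1 − (1+r)^−n)/r] × (1+r) = 8,660 × [1 − (1+r)^−20] / r × (1+r) = €94,275.77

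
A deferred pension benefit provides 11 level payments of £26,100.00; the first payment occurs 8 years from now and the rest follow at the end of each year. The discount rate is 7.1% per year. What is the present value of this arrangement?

£120,486.49

Ordinary annuity of 11 payments, first payment at period 8.
Periodic rate r = 0.071 per year.
The ordinary-annuity PV formula values the stream one period before the first payment (period 7); discount that back 7 periods:
PV₀ = 26,100 × [1 − (1+r)^−11] / r × (1+r)^−7 = £120,486.49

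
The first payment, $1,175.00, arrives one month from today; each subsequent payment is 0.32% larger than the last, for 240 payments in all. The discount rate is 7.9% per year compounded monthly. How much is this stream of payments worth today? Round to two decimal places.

Periodic rate r = 0.079/12 per month; n is counted in months.
Growing ordinary annuity: PV = PMT₁ × [1 − ((1+g)/(1+r))^n] / (r − g) = 1,175 × [1 − ((1+0.0032)/(1+r))^240] / (r − 0.0032) = $192,493.74.

$192,493.74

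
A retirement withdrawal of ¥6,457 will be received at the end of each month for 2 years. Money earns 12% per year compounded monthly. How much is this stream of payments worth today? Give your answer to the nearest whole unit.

¥137,169

This is an ordinary annuity: 24 payments of ¥6,457 at the end of each month.
Periodic rate r = 0.12/12 per month; n is counted in months.
PV = PMT × [(1 − (1+r)^−n)/r] = 6,457 × [1 − (1+r)^−24] / r = ¥137,169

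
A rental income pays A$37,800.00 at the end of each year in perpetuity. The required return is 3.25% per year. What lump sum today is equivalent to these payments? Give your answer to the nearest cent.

Periodic rate r = 0.0325 per year.
Level perpetuity: PV = PMT / r = 37,800 / (0.0325) = A$1,163,076.92.

A$1,163,076.92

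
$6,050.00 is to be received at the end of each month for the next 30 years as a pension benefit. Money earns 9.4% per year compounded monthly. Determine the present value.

$725,795.73

This is an ordinary annuity: 360 payments of $6,050.00 at the end of each month.
Periodic rate r = 0.094/12 per month; n is counted in months.
PV = PMT × [(1 − (1+r)^−n)/r] = 6,050 × [1 − (1+r)^−360] / r = $725,795.73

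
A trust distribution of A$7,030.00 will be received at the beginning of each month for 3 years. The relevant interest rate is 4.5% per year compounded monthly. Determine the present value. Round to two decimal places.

A$237,213.18

This is an annuity due: 36 payments of A$7,030.00 at the beginning of each month.
Periodic rate r = 0.045/12 per month; n is counted in months.
PV = PMT × [(1 − (1+r)^−n)/r] × (1+r) = 7,030 × [1 − (1+r)^−36] / r × (1+r) = A$237,213.18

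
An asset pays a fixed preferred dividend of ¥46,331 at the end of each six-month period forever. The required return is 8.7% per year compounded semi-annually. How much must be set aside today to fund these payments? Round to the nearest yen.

Periodic rate r = 0.087/2 per half-year.
Level perpetuity: PV = PMT / r = 46,331 / (0.087/2) = ¥1,065,080.

¥1,065,080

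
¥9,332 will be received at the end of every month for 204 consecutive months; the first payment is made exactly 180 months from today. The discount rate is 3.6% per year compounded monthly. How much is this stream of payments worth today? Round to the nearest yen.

Ordinary annuity of 204 payments, first payment at period 180.
Periodic rate r = 0.036/12 per month; n is counted in months.
The ordinary-annuity PV formula values the stream one period before the first payment (period 179); discount that back 179 periods:
PV₀ = 9,332 × [1 − (1+r)^−204] / r × (1+r)^−179 = ¥832,010

¥832,010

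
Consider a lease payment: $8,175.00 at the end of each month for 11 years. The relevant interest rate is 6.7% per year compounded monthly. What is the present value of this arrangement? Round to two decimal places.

$762,062.24

This is an ordinary annuity: 132 payments of $8,175.00 at the end of each month.
Periodic rate r = 0.067/12 per month; n is counted in months.
PV = PMT × [(1 − (1+r)^−n)/r] = 8,175 × [1 − (1+r)^−132] / r = $762,062.24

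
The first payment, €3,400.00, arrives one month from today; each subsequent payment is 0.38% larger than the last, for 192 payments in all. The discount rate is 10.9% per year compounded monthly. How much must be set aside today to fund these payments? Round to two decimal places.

€408,655.70

Periodic rate r = 0.109/12 per month; n is counted in months.
Growing ordinary annuity: PV = PMT₁ × [1 − ((1+g)/(1+r))^n] / (r − g) = 3,400 × [1 − ((1+0.0038)/(1+r))^192] / (r − 0.0038) = €408,655.70.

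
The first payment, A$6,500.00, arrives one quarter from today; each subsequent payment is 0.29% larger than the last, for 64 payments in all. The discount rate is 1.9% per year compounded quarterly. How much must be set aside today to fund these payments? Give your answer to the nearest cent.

A$390,908.30

Periodic rate r = 0.019/4 per quarter; n is counted in quarters.
Growing ordinary annuity: PV = PMT₁ × [1 − ((1+g)/(1+r))^n] / (r − g) = 6,500 × [1 − ((1+0.0029)/(1+r))^64] / (r − 0.0029) = A$390,908.30.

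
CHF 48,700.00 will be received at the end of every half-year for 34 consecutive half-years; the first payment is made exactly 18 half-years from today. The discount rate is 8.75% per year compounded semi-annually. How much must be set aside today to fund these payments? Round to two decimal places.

CHF 412,188.14

Ordinary annuity of 34 payments, first payment at period 18.
Periodic rate r = 0.0875/2 per half-year; n is counted in half-years.
The ordinary-annuity PV formula values the stream one period before the first payment (period 17); discount that back 17 periods:
PV₀ = 48,700 × [1 − (1+r)^−34] / r × (1+r)^−17 = CHF 412,188.14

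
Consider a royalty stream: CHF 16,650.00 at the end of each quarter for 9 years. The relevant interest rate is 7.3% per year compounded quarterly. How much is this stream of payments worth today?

This is an ordinary annuity: 36 payments of CHF 16,650.00 at the end of each quarter.
Periodic rate r = 0.073/4 per quarter; n is counted in quarters.
PV = PMT × [(1 − (1+r)^−n)/r] = 16,650 × [1 − (1+r)^−36] / r = CHF 436,563.98

CHF 436,563.98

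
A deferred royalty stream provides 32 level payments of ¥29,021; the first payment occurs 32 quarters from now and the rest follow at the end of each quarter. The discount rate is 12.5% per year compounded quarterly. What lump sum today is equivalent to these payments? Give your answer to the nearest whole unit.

Ordinary annuity of 32 payments, first payment at period 32.
Periodic rate r = 0.125/4 per quarter; n is counted in quarters.
The ordinary-annuity PV formula values the stream one period before the first payment (period 31); discount that back 31 periods:
PV₀ = 29,021 × [1 − (1+r)^−32] / r × (1+r)^−31 = ¥224,111

¥224,111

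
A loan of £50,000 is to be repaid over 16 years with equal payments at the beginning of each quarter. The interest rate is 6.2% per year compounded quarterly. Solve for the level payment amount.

Level annuity due; solve PV = PMT × [(1 − (1+r)^−n)/r] × (1+r) for PMT.
Periodic rate r = 0.062/4 per quarter; n is counted in quarters.
With n = 64: PMT = 50,000 / ([(1 − (1+r)^−n)/r] × (1+r)) = £1,218.47

£1,218.47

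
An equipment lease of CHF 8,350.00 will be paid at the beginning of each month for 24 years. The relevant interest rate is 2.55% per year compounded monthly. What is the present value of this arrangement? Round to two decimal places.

CHF 1,801,063.41

This is an annuity due: 288 payments of CHF 8,350.00 at the beginning of each month.
Periodic rate r = 0.0255/12 per month; n is counted in months.
PV = PMT × [(1 − (1+r)^−n)/r] × (1+r) = 8,350 × [1 − (1+r)^−288] / r × (1+r) = CHF 1,801,063.41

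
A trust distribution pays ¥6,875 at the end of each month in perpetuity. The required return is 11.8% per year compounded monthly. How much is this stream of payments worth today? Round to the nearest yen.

¥699,153

Periodic rate r = 0.118/12 per month.
Level perpetuity: PV = PMT / r = 6,875 / (0.118/12) = ¥699,153.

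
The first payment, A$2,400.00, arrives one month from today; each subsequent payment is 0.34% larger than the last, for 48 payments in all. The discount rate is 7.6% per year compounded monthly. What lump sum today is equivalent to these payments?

Periodic rate r = 0.076/12 per month; n is counted in months.
Growing ordinary annuity: PV = PMT₁ × [1 − ((1+g)/(1+r))^n] / (r − g) = 2,400 × [1 − ((1+0.0034)/(1+r))^48] / (r − 0.0034) = A$106,972.78.

A$106,972.78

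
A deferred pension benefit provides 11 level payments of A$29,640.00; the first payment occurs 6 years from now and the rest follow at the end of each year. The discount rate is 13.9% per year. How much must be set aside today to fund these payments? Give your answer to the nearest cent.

Ordinary annuity of 11 payments, first payment at period 6.
Periodic rate r = 0.139 per year.
The ordinary-annuity PV formula values the stream one period before the first payment (period 5); discount that back 5 periods:
PV₀ = 29,640 × [1 − (1+r)^−11] / r × (1+r)^−5 = A$84,660.21

A$84,660.21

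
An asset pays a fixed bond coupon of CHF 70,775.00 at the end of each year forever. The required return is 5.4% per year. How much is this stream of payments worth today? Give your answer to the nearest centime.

Periodic rate r = 0.054 per year.
Level perpetuity: PV = PMT / r = 70,775 / (0.054) = CHF 1,310,648.15.

CHF 1,310,648.15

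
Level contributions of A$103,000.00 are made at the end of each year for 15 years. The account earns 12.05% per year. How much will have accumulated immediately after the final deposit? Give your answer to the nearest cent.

This is an ordinary annuity: 15 deposits of A$103,000.00 at the end of each year.
Periodic rate r = 0.1205 per year.
FV = PMT × [((1+r)^n − 1)/r] = 103,000 × [(1+r)^15 − 1] / r = A$3,855,306.13

A$3,855,306.13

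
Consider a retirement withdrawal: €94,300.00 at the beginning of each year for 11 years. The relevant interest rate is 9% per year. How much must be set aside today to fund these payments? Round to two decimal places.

This is an annuity due: 11 payments of €94,300.00 at the beginning of each year.
Periodic rate r = 0.09 per year.
PV = PMT × [(1 − (1+r)^−n)/r] × (1+r) = 94,300 × [1 − (1+r)^−11] / r × (1+r) = €699,485.12

€699,485.12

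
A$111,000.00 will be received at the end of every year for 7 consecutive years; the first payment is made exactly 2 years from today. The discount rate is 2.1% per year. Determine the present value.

A$700,918.30

Ordinary annuity of 7 payments, first payment at period 2.
Periodic rate r = 0.021 per year.
The ordinary-annuity PV formula values the stream one period before the first payment (period 1); discount that back 1 periods:
PV₀ = 111,000 × [1 − (1+r)^−7] / r × (1+r)^−1 = A$700,918.30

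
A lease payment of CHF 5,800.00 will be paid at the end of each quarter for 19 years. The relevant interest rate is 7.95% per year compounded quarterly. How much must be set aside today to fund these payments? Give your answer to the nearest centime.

This is an ordinary annuity: 76 payments of CHF 5,800.00 at the end of each quarter.
Periodic rate r = 0.0795/4 per quarter; n is counted in quarters.
PV = PMT × [(1 − (1+r)^−n)/r] = 5,800 × [1 − (1+r)^−76] / r = CHF 226,427.63

CHF 226,427.63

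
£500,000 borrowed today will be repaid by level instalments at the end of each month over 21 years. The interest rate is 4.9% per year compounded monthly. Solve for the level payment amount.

Level ordinary annuity; solve PV = PMT × [(1 − (1+r)^−n)/r] for PMT.
Periodic rate r = 0.049/12 per month; n is counted in months.
With n = 252: PMT = 500,000 / ([(1 − (1+r)^−n)/r]) = £3,180.73

£3,180.73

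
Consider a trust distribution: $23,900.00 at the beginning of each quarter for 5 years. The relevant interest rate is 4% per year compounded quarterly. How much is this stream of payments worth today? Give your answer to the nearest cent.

This is an annuity due: 20 payments of $23,900.00 at the beginning of each quarter.
Periodic rate r = 0.04/4 per quarter; n is counted in quarters.
PV = PMT × [(1 − (1+r)^−n)/r] × (1+r) = 23,900 × [1 − (1+r)^−20] / r × (1+r) = $435,601.60

$435,601.60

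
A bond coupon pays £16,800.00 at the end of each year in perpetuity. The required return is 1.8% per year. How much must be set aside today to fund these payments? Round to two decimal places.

£933,333.33

Periodic rate r = 0.018 per year.
Level perpetuity: PV = PMT / r = 16,800 / (0.018) = £933,333.33.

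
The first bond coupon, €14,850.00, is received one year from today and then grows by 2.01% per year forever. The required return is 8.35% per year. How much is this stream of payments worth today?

Periodic rate r = 0.0835 per year.
Growing perpetuity (Gordon): PV = PMT₁ / (r − g) = 14,850 / (r − 0.0201) = €234,227.13.

€234,227.13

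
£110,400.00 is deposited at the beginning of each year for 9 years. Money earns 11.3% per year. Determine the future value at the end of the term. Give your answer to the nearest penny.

This is an annuity due: 9 deposits of £110,400.00 at the beginning of each year.
Periodic rate r = 0.113 per year.
FV = PMT × [((1+r)^n − 1)/r] × (1+r) = 110,400 × [(1+r)^9 − 1] / r × (1+r) = £1,762,591.87

£1,762,591.87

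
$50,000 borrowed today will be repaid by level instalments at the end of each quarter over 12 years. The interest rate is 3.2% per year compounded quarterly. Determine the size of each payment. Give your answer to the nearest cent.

Level ordinary annuity; solve PV = PMT × [(1 − (1+r)^−n)/r] for PMT.
Periodic rate r = 0.032/4 per quarter; n is counted in quarters.
With n = 48: PMT = 50,000 / ([(1 − (1+r)^−n)/r]) = $1,258.55

$1,258.55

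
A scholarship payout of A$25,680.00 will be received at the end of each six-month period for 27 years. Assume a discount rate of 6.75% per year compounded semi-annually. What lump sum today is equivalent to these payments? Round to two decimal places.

This is an ordinary annuity: 54 payments of A$25,680.00 at the end of each six-month period.
Periodic rate r = 0.0675/2 per half-year; n is counted in half-years.
PV = PMT × [(1 − (1+r)^−n)/r] = 25,680 × [1 − (1+r)^−54] / r = A$634,157.84

A$634,157.84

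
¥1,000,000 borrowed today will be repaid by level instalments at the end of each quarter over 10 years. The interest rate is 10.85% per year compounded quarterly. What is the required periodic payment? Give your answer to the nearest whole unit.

¥41,275

Level ordinary annuity; solve PV = PMT × [(1 − (1+r)^−n)/r] for PMT.
Periodic rate r = 0.1085/4 per quarter; n is counted in quarters.
With n = 40: PMT = 1,000,000 / ([(1 − (1+r)^−n)/r]) = ¥41,275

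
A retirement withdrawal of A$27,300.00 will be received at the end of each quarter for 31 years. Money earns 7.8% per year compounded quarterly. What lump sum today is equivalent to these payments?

This is an ordinary annuity: 124 payments of A$27,300.00 at the end of each quarter.
Periodic rate r = 0.078/4 per quarter; n is counted in quarters.
PV = PMT × [(1 − (1+r)^−n)/r] = 27,300 × [1 − (1+r)^−124] / r = A$1,272,323.34

A$1,272,323.34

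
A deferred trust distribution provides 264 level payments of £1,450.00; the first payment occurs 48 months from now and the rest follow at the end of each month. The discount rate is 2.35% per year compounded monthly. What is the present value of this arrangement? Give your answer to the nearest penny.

£272,442.09

Ordinary annuity of 264 payments, first payment at period 48.
Periodic rate r = 0.0235/12 per month; n is counted in months.
The ordinary-annuity PV formula values the stream one period before the first payment (period 47); discount that back 47 periods:
PV₀ = 1,450 × [1 − (1+r)^−264] / r × (1+r)^−47 = £272,442.09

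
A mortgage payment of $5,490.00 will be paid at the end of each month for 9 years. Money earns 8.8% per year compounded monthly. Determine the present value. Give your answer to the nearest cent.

$408,569.16

This is an ordinary annuity: 108 payments of $5,490.00 at the end of each month.
Periodic rate r = 0.088/12 per month; n is counted in months.
PV = PMT × [(1 − (1+r)^−n)/r] = 5,490 × [1 − (1+r)^−108] / r = $408,569.16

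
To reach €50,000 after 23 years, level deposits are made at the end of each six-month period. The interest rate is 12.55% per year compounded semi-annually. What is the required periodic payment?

Level ordinary annuity; solve FV = PMT × [((1+r)^n − 1)/r] for PMT.
Periodic rate r = 0.1255/2 per half-year; n is counted in half-years.
With n = 46: PMT = 50,000 / ([((1+r)^n − 1)/r]) = €203.24

€203.24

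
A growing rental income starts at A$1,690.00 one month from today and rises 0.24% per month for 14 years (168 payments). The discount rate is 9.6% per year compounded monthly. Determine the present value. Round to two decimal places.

Periodic rate r = 0.096/12 per month; n is counted in months.
Growing ordinary annuity: PV = PMT₁ × [1 − ((1+g)/(1+r))^n] / (r − g) = 1,690 × [1 − ((1+0.0024)/(1+r))^168] / (r − 0.0024) = A$183,419.70.

A$183,419.70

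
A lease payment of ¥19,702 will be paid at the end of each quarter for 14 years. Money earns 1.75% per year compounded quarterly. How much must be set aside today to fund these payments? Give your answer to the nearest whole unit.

¥976,666

This is an ordinary annuity: 56 payments of ¥19,702 at the end of each quarter.
Periodic rate r = 0.0175/4 per quarter; n is counted in quarters.
PV = PMT × [(1 − (1+r)^−n)/r] = 19,702 × [1 − (1+r)^−56] / r = ¥976,666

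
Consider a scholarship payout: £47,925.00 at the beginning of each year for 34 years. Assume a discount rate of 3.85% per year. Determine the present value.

This is an annuity due: 34 payments of £47,925.00 at the beginning of each year.
Periodic rate r = 0.0385 per year.
PV = PMT × [(1 − (1+r)^−n)/r] × (1+r) = 47,925 × [1 − (1+r)^−34] / r × (1+r) = £934,891.86

£934,891.86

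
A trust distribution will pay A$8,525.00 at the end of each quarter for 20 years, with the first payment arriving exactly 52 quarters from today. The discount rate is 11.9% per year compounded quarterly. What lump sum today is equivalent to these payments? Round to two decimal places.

Ordinary annuity of 80 payments, first payment at period 52.
Periodic rate r = 0.119/4 per quarter; n is counted in quarters.
The ordinary-annuity PV formula values the stream one period before the first payment (period 51); discount that back 51 periods:
PV₀ = 8,525 × [1 − (1+r)^−80] / r × (1+r)^−51 = A$58,095.23

A$58,095.23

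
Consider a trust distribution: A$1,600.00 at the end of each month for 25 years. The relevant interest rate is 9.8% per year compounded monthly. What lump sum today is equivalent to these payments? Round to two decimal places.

A$178,842.81

This is an ordinary annuity: 300 payments of A$1,600.00 at the end of each month.
Periodic rate r = 0.098/12 per month; n is counted in months.
PV = PMT × [(1 − (1+r)^−n)/r] = 1,600 × [1 − (1+r)^−300] / r = A$178,842.81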